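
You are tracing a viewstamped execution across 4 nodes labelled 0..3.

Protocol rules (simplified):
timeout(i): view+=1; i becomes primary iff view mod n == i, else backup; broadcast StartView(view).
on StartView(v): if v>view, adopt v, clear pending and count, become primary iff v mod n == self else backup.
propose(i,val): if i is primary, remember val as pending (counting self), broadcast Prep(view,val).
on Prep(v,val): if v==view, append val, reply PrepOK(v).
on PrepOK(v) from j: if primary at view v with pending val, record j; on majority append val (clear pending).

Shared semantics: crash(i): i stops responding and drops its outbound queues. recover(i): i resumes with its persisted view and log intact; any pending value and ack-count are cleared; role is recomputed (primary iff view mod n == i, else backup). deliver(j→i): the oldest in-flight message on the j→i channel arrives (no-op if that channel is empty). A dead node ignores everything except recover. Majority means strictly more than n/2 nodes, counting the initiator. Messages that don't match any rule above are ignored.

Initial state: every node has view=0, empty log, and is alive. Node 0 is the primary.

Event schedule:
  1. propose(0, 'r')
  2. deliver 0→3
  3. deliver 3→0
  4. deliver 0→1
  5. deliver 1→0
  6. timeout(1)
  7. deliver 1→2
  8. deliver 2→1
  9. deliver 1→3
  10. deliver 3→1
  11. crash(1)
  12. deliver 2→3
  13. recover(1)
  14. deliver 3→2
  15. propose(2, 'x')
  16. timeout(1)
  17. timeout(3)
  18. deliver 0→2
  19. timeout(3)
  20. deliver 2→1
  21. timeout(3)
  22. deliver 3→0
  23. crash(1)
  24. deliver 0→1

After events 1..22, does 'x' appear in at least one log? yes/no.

1. propose(0,'r'):  nop
2. deliver 0→3:  <3:back v0 r>
3. deliver 3→0:  nop
4. deliver 0→1:  <1:back v0 r>
5. deliver 1→0:  <0:prim v0 r>
6. timeout(1):  <1:prim v1 r>
7. deliver 1→2:  <2:back v1 ->
8. deliver 2→1:  nop
9. deliver 1→3:  <3:back v1 r>
10. deliver 3→1:  nop
11. crash(1):  <1:✗prim v1 r>
12. deliver 2→3:  nop
13. recover(1):  <1:prim v1 r>
14. deliver 3→2:  nop
15. propose(2,'x'):  nop
16. timeout(1):  <1:back v2 r>
17. timeout(3):  <3:back v2 r>
18. deliver 0→2:  nop
19. timeout(3):  <3:prim v3 r>
20. deliver 2→1:  nop
21. timeout(3):  <3:back v4 r>
22. deliver 3→0:  <0:back v2 r>

no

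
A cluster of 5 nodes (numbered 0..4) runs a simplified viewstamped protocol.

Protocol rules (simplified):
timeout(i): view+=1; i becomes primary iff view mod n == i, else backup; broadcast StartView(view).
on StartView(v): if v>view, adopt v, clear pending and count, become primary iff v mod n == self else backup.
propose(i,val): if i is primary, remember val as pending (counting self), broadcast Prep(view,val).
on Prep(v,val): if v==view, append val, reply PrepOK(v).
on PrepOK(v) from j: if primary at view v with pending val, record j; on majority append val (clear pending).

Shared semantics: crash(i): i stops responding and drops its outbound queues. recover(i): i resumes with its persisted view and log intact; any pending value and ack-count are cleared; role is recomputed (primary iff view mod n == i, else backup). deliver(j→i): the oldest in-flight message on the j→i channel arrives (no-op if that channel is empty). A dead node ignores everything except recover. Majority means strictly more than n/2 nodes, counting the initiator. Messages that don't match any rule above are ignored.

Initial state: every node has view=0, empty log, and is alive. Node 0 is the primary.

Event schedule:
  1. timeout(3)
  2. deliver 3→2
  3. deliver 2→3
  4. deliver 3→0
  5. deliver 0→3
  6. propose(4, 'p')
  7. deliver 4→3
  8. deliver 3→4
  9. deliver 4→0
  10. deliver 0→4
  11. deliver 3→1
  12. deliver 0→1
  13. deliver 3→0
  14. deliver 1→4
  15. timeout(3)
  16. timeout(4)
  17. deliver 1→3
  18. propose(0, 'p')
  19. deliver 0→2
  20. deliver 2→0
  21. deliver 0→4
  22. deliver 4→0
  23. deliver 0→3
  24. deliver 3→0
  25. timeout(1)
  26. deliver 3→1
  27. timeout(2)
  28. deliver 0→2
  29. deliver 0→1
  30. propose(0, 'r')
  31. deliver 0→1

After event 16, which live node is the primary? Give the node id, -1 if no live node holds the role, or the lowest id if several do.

1

e1 timeout(3): 3[back,v=1,-]
e2 deliver 3→2: 2[back,v=1,-]
e3 deliver 2→3: ·
e4 deliver 3→0: 0[back,v=1,-]
e5 deliver 0→3: ·
e6 propose(4,'p'): ·
e7 deliver 4→3: ·
e8 deliver 3→4: 4[back,v=1,-]
e9 deliver 4→0: ·
e10 deliver 0→4: ·
e11 deliver 3→1: 1[prim,v=1,-]
e12 deliver 0→1: ·
e13 deliver 3→0: ·
e14 deliver 1→4: ·
e15 timeout(3): 3[back,v=2,-]
e16 timeout(4): 4[back,v=2,-]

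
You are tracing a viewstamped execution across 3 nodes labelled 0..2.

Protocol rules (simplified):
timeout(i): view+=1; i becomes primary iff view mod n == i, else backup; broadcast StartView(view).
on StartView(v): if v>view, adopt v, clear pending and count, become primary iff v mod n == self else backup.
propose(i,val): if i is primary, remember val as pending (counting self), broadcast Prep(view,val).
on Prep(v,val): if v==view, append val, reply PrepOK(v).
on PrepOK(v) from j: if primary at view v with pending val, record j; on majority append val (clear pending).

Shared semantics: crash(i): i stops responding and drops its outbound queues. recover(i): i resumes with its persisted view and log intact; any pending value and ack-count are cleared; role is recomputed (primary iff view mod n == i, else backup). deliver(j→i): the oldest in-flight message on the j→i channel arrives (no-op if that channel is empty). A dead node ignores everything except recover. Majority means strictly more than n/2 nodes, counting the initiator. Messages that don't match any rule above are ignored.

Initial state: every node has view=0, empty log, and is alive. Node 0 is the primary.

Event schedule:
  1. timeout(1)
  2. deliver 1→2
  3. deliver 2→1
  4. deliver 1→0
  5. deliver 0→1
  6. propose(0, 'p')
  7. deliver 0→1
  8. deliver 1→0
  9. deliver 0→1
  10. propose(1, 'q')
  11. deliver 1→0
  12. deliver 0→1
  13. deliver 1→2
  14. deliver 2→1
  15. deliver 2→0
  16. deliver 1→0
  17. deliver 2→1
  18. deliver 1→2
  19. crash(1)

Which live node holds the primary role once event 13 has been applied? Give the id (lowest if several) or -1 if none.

1

step 1 timeout(1): 1={prim,v=1,log=-}
step 2 deliver 1→2: 2={back,v=1,log=-}
step 3 deliver 2→1: —
step 4 deliver 1→0: 0={back,v=1,log=-}
step 5 deliver 0→1: —
step 6 propose(0,'p'): —
step 7 deliver 0→1: —
step 8 deliver 1→0: —
step 9 deliver 0→1: —
step 10 propose(1,'q'): —
step 11 deliver 1→0: 0={back,v=1,log=q}
step 12 deliver 0→1: 1={prim,v=1,log=q}
step 13 deliver 1→2: 2={back,v=1,log=q}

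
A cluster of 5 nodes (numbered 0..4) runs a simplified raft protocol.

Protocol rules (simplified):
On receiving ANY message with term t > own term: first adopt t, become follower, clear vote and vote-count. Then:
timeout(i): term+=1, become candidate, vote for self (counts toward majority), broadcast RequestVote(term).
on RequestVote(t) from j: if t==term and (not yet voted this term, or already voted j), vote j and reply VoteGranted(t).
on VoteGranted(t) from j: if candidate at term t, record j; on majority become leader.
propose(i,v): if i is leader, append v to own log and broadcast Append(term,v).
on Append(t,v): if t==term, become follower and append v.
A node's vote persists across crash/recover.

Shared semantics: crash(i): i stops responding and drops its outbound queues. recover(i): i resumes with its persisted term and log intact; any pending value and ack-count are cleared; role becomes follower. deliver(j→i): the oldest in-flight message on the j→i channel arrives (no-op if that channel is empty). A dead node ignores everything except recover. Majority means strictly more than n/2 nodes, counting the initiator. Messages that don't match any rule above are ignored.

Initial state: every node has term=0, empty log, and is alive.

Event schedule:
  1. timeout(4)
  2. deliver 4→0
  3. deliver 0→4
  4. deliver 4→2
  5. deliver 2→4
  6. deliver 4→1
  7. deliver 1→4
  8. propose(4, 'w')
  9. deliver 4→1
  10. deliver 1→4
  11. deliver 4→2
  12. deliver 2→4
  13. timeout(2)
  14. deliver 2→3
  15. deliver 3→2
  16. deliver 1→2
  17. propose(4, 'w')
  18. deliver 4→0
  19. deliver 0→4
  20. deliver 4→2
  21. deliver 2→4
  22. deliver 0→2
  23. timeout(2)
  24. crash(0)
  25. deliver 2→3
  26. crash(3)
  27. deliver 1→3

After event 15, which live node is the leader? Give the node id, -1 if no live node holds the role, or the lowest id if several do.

4

after 1 — timeout(4): n4:cand/t1/[-]
after 2 — deliver 4→0: n0:foll/t1/[-]
after 3 — deliver 0→4: ·
after 4 — deliver 4→2: n2:foll/t1/[-]
after 5 — deliver 2→4: n4:lead/t1/[-]
after 6 — deliver 4→1: n1:foll/t1/[-]
after 7 — deliver 1→4: ·
after 8 — propose(4,'w'): n4:lead/t1/[w]
after 9 — deliver 4→1: n1:foll/t1/[w]
after 10 — deliver 1→4: ·
after 11 — deliver 4→2: n2:foll/t1/[w]
after 12 — deliver 2→4: ·
after 13 — timeout(2): n2:cand/t2/[w]
after 14 — deliver 2→3: n3:foll/t2/[-]
after 15 — deliver 3→2: ·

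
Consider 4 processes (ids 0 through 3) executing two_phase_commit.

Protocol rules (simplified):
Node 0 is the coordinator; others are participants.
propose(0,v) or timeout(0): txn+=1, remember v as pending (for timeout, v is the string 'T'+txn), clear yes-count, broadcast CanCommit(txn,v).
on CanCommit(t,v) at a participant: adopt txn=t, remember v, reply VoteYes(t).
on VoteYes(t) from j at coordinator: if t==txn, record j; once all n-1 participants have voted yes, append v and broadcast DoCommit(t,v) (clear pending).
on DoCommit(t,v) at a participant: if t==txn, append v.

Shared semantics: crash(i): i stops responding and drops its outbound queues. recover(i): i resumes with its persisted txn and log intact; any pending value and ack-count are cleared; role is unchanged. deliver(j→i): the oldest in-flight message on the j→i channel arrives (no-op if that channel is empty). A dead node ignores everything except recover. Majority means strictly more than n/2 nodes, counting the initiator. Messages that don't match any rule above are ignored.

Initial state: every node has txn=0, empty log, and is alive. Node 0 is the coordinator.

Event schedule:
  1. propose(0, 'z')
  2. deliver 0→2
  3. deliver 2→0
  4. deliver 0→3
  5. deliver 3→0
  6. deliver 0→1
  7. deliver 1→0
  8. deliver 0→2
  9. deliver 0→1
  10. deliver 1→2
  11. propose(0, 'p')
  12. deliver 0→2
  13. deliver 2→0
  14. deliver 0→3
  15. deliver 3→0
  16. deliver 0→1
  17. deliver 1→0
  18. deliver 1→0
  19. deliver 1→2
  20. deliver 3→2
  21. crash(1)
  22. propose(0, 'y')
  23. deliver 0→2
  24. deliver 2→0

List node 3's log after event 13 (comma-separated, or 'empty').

empty

1. propose(0,'z'):  <0:coor t1 ->
2. deliver 0→2:  <2:part t1 ->
3. deliver 2→0:  nop
4. deliver 0→3:  <3:part t1 ->
5. deliver 3→0:  nop
6. deliver 0→1:  <1:part t1 ->
7. deliver 1→0:  <0:coor t1 z>
8. deliver 0→2:  <2:part t1 z>
9. deliver 0→1:  <1:part t1 z>
10. deliver 1→2:  nop
11. propose(0,'p'):  <0:coor t2 z>
12. deliver 0→2:  <2:part t2 z>
13. deliver 2→0:  nop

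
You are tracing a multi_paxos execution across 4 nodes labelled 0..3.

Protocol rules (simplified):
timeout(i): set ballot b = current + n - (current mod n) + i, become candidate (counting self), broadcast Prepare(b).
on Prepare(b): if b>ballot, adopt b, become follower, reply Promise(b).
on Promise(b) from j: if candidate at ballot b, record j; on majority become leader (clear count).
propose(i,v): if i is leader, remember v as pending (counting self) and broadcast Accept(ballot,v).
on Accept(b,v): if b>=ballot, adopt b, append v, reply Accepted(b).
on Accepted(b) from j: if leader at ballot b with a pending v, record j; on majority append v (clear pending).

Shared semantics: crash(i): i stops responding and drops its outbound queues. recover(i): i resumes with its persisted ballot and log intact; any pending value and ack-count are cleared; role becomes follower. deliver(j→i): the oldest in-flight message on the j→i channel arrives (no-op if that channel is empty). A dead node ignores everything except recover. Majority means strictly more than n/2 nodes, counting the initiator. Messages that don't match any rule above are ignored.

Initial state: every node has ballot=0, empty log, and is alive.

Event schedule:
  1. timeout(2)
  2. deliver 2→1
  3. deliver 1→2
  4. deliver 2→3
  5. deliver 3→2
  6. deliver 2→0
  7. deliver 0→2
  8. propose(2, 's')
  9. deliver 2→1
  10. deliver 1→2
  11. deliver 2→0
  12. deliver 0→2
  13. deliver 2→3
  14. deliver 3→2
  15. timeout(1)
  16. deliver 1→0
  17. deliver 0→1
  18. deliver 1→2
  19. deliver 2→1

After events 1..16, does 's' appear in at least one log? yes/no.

1. timeout(2):  <2:cand b6 ->
2. deliver 2→1:  <1:foll b6 ->
3. deliver 1→2:  nop
4. deliver 2→3:  <3:foll b6 ->
5. deliver 3→2:  <2:lead b6 ->
6. deliver 2→0:  <0:foll b6 ->
7. deliver 0→2:  nop
8. propose(2,'s'):  nop
9. deliver 2→1:  <1:foll b6 s>
10. deliver 1→2:  nop
11. deliver 2→0:  <0:foll b6 s>
12. deliver 0→2:  <2:lead b6 s>
13. deliver 2→3:  <3:foll b6 s>
14. deliver 3→2:  nop
15. timeout(1):  <1:cand b9 s>
16. deliver 1→0:  <0:foll b9 s>

yes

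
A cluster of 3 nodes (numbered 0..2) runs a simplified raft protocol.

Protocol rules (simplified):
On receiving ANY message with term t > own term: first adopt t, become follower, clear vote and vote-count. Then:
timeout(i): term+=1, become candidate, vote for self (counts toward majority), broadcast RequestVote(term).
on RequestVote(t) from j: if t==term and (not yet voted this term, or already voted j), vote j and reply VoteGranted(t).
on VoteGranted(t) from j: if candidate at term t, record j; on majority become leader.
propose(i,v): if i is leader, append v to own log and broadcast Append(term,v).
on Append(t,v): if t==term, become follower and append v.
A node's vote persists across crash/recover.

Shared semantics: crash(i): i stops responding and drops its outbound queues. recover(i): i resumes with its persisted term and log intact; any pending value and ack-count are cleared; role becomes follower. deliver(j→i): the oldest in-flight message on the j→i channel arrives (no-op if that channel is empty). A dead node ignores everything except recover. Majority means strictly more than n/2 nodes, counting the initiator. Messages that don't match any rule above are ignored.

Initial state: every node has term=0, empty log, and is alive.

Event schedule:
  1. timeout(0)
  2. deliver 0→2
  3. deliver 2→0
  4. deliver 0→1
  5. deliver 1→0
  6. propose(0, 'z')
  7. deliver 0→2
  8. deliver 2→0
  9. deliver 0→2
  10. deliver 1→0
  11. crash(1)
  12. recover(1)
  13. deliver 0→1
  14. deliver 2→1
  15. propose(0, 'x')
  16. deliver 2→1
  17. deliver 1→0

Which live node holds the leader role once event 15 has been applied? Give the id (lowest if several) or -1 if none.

after 1 — timeout(0): n0:cand/t1/[-]
after 2 — deliver 0→2: n2:foll/t1/[-]
after 3 — deliver 2→0: n0:lead/t1/[-]
after 4 — deliver 0→1: n1:foll/t1/[-]
after 5 — deliver 1→0: ·
after 6 — propose(0,'z'): n0:lead/t1/[z]
after 7 — deliver 0→2: n2:foll/t1/[z]
after 8 — deliver 2→0: ·
after 9 — deliver 0→2: ·
after 10 — deliver 1→0: ·
after 11 — crash(1): n1:✗foll/t1/[-]
after 12 — recover(1): n1:foll/t1/[-]
after 13 — deliver 0→1: n1:foll/t1/[z]
after 14 — deliver 2→1: ·
after 15 — propose(0,'x'): n0:lead/t1/[z,x]

0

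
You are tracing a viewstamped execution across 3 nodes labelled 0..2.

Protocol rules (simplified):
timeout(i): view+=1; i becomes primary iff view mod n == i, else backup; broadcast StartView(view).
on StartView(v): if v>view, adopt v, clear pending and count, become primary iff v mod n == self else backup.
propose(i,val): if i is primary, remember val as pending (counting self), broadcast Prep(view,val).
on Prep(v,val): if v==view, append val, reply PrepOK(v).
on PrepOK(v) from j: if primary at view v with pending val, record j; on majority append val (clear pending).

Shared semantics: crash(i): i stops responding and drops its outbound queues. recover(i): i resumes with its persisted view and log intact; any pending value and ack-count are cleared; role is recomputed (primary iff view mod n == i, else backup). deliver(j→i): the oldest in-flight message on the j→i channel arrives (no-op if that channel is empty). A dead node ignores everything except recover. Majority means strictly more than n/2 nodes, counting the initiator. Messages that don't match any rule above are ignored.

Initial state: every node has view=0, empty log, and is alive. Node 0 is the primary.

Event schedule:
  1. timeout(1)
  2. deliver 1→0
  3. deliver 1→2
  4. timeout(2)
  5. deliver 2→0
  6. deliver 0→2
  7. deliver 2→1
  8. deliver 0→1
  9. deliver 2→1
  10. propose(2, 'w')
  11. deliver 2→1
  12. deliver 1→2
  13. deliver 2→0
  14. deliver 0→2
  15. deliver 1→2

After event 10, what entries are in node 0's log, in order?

step 1 timeout(1): 1={prim,v=1,log=-}
step 2 deliver 1→0: 0={back,v=1,log=-}
step 3 deliver 1→2: 2={back,v=1,log=-}
step 4 timeout(2): 2={prim,v=2,log=-}
step 5 deliver 2→0: 0={back,v=2,log=-}
step 6 deliver 0→2: —
step 7 deliver 2→1: 1={back,v=2,log=-}
step 8 deliver 0→1: —
step 9 deliver 2→1: —
step 10 propose(2,'w'): —

empty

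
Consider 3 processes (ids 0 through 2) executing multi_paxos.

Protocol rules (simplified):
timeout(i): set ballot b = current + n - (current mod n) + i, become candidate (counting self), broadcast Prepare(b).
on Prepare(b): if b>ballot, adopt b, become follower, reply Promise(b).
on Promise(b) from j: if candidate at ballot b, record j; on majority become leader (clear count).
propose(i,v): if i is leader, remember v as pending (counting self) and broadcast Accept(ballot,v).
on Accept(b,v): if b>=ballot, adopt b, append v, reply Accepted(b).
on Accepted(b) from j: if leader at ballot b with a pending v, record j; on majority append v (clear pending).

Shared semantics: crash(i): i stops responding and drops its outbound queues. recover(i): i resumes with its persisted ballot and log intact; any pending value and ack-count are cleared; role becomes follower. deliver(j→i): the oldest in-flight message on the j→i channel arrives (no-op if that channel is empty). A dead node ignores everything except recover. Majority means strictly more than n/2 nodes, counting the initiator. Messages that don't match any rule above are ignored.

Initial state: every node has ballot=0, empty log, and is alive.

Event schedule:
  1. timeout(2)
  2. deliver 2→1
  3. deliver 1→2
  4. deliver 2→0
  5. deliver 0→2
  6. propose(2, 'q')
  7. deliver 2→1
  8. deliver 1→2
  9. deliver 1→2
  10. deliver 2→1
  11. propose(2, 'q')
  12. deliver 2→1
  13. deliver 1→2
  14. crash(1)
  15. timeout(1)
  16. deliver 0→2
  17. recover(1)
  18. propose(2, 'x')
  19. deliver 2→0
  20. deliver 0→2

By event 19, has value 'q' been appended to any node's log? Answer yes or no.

e1 timeout(2): 2[cand,b=5,-]
e2 deliver 2→1: 1[foll,b=5,-]
e3 deliver 1→2: 2[lead,b=5,-]
e4 deliver 2→0: 0[foll,b=5,-]
e5 deliver 0→2: ·
e6 propose(2,'q'): ·
e7 deliver 2→1: 1[foll,b=5,q]
e8 deliver 1→2: 2[lead,b=5,q]
e9 deliver 1→2: ·
e10 deliver 2→1: ·
e11 propose(2,'q'): ·
e12 deliver 2→1: 1[foll,b=5,q,q]
e13 deliver 1→2: 2[lead,b=5,q,q]
e14 crash(1): 1[✗foll,b=5,q,q]
e15 timeout(1): ·
e16 deliver 0→2: ·
e17 recover(1): 1[foll,b=5,q,q]
e18 propose(2,'x'): ·
e19 deliver 2→0: 0[foll,b=5,q]

yes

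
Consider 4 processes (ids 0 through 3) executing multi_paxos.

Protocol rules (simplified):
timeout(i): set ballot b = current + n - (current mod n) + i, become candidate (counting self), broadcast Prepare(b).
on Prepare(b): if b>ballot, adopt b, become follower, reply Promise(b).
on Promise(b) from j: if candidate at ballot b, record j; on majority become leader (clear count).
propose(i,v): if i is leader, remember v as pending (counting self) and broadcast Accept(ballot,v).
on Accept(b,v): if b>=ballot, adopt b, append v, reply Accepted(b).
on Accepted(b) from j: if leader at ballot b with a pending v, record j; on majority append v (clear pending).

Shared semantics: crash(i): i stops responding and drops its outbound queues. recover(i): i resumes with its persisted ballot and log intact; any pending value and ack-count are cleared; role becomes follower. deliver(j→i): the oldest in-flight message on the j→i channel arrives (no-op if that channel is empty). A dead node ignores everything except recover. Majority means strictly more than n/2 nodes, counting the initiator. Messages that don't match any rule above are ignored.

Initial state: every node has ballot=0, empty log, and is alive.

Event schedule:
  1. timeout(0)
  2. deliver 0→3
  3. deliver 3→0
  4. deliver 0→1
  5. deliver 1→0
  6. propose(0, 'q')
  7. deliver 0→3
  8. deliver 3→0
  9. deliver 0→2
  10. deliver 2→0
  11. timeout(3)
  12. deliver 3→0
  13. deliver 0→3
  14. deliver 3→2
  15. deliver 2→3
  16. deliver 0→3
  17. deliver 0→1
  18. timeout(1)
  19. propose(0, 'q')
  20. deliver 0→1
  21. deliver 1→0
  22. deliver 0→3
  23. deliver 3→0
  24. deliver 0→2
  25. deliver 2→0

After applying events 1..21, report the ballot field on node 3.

step 1 timeout(0): 0={cand,b=4,log=-}
step 2 deliver 0→3: 3={foll,b=4,log=-}
step 3 deliver 3→0: —
step 4 deliver 0→1: 1={foll,b=4,log=-}
step 5 deliver 1→0: 0={lead,b=4,log=-}
step 6 propose(0,'q'): —
step 7 deliver 0→3: 3={foll,b=4,log=q}
step 8 deliver 3→0: —
step 9 deliver 0→2: 2={foll,b=4,log=-}
step 10 deliver 2→0: —
step 11 timeout(3): 3={cand,b=11,log=q}
step 12 deliver 3→0: 0={foll,b=11,log=-}
step 13 deliver 0→3: —
step 14 deliver 3→2: 2={foll,b=11,log=-}
step 15 deliver 2→3: 3={lead,b=11,log=q}
step 16 deliver 0→3: —
step 17 deliver 0→1: 1={foll,b=4,log=q}
step 18 timeout(1): 1={cand,b=9,log=q}
step 19 propose(0,'q'): —
step 20 deliver 0→1: —
step 21 deliver 1→0: —

11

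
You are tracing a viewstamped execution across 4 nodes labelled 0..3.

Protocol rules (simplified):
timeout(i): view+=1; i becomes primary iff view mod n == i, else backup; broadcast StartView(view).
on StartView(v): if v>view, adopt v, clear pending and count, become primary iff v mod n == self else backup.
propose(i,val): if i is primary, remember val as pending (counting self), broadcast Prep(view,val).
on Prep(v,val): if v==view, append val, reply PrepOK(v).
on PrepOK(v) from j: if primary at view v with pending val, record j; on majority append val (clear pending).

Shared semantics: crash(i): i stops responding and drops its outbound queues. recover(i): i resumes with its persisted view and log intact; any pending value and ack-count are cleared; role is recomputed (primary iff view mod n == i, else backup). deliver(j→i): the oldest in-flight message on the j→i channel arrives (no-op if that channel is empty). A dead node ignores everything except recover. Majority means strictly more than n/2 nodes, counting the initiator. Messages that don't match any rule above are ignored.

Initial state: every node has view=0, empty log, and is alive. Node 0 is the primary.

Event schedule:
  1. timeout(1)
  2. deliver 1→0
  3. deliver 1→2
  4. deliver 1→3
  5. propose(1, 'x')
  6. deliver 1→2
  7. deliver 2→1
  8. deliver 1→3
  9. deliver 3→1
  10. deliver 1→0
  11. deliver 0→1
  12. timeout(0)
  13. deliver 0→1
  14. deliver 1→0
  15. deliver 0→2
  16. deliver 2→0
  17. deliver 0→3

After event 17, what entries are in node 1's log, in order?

x

1. timeout(1):  <1:prim v1 ->
2. deliver 1→0:  <0:back v1 ->
3. deliver 1→2:  <2:back v1 ->
4. deliver 1→3:  <3:back v1 ->
5. propose(1,'x'):  nop
6. deliver 1→2:  <2:back v1 x>
7. deliver 2→1:  nop
8. deliver 1→3:  <3:back v1 x>
9. deliver 3→1:  <1:prim v1 x>
10. deliver 1→0:  <0:back v1 x>
11. deliver 0→1:  nop
12. timeout(0):  <0:back v2 x>
13. deliver 0→1:  <1:back v2 x>
14. deliver 1→0:  nop
15. deliver 0→2:  <2:prim v2 x>
16. deliver 2→0:  nop
17. deliver 0→3:  <3:back v2 x>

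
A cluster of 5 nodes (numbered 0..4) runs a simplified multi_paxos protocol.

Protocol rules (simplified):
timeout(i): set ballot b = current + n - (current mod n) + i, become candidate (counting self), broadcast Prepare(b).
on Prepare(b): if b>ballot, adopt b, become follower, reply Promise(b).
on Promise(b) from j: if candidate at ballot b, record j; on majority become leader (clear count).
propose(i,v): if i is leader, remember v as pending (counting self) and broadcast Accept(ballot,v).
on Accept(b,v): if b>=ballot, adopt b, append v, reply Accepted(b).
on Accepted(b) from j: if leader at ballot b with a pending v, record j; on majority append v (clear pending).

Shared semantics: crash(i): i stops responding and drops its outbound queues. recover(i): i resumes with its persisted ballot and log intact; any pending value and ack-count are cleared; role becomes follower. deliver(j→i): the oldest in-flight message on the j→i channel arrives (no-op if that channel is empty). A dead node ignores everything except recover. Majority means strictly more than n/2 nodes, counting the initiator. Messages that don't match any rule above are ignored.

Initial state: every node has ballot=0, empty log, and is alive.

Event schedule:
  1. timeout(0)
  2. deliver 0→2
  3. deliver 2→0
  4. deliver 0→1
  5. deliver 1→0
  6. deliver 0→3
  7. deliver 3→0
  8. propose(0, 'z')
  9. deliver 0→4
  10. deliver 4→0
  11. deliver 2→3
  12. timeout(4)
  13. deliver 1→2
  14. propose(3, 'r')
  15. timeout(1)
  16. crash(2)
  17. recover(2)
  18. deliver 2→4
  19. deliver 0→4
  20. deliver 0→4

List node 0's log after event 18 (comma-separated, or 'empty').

empty

e1 timeout(0): 0[cand,b=5,-]
e2 deliver 0→2: 2[foll,b=5,-]
e3 deliver 2→0: ·
e4 deliver 0→1: 1[foll,b=5,-]
e5 deliver 1→0: 0[lead,b=5,-]
e6 deliver 0→3: 3[foll,b=5,-]
e7 deliver 3→0: ·
e8 propose(0,'z'): ·
e9 deliver 0→4: 4[foll,b=5,-]
e10 deliver 4→0: ·
e11 deliver 2→3: ·
e12 timeout(4): 4[cand,b=14,-]
e13 deliver 1→2: ·
e14 propose(3,'r'): ·
e15 timeout(1): 1[cand,b=11,-]
e16 crash(2): 2[✗foll,b=5,-]
e17 recover(2): 2[foll,b=5,-]
e18 deliver 2→4: ·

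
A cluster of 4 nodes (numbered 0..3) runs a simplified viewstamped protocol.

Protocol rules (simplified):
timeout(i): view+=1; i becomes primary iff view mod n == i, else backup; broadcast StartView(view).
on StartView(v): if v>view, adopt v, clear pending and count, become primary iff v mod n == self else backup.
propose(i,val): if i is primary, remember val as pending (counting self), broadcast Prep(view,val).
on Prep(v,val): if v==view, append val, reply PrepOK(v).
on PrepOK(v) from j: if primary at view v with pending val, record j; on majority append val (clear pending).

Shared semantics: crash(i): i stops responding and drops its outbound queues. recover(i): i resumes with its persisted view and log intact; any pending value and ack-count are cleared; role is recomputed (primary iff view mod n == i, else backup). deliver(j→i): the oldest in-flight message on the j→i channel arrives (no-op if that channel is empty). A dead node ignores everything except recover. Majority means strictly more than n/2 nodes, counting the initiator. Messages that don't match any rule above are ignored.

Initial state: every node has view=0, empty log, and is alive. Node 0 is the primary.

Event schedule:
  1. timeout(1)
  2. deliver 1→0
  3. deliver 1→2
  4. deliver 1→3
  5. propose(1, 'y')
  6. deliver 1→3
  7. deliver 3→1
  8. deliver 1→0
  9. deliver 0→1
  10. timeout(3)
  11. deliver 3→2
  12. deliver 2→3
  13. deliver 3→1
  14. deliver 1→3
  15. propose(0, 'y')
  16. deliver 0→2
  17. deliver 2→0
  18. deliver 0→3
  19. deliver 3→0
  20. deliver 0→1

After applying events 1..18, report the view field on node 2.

2

e1 timeout(1): 1[prim,v=1,-]
e2 deliver 1→0: 0[back,v=1,-]
e3 deliver 1→2: 2[back,v=1,-]
e4 deliver 1→3: 3[back,v=1,-]
e5 propose(1,'y'): ·
e6 deliver 1→3: 3[back,v=1,y]
e7 deliver 3→1: ·
e8 deliver 1→0: 0[back,v=1,y]
e9 deliver 0→1: 1[prim,v=1,y]
e10 timeout(3): 3[back,v=2,y]
e11 deliver 3→2: 2[prim,v=2,-]
e12 deliver 2→3: ·
e13 deliver 3→1: 1[back,v=2,y]
e14 deliver 1→3: ·
e15 propose(0,'y'): ·
e16 deliver 0→2: ·
e17 deliver 2→0: ·
e18 deliver 0→3: ·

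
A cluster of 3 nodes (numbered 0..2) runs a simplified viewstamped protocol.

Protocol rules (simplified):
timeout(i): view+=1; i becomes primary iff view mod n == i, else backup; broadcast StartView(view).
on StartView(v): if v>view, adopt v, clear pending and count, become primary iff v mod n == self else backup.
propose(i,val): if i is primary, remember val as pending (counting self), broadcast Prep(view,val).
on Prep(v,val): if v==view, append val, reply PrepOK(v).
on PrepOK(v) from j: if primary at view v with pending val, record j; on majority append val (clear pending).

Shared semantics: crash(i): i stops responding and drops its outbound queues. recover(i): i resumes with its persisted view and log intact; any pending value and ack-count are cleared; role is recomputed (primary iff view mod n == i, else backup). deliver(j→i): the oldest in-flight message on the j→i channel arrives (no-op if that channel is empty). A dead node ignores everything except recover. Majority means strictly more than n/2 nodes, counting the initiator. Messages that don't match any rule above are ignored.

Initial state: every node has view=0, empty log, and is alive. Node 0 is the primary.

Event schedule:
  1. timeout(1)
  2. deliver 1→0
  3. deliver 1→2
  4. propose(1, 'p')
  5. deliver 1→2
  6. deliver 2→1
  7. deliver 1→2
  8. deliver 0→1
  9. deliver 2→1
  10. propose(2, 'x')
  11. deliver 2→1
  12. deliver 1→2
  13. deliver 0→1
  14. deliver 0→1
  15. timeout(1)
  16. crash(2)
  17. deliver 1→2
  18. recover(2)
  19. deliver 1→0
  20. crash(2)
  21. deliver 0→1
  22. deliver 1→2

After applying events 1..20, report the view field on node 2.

1

[1] timeout(1) → N1(prim v1 [-])
[2] deliver 1→0 → N0(back v1 [-])
[3] deliver 1→2 → N2(back v1 [-])
[4] propose(1,'p') → ∅
[5] deliver 1→2 → N2(back v1 [p])
[6] deliver 2→1 → N1(prim v1 [p])
[7] deliver 1→2 → ∅
[8] deliver 0→1 → ∅
[9] deliver 2→1 → ∅
[10] propose(2,'x') → ∅
[11] deliver 2→1 → ∅
[12] deliver 1→2 → ∅
[13] deliver 0→1 → ∅
[14] deliver 0→1 → ∅
[15] timeout(1) → N1(back v2 [p])
[16] crash(2) → N2(✗back v1 [p])
[17] deliver 1→2 → ∅
[18] recover(2) → N2(back v1 [p])
[19] deliver 1→0 → N0(back v1 [p])
[20] crash(2) → N2(✗back v1 [p])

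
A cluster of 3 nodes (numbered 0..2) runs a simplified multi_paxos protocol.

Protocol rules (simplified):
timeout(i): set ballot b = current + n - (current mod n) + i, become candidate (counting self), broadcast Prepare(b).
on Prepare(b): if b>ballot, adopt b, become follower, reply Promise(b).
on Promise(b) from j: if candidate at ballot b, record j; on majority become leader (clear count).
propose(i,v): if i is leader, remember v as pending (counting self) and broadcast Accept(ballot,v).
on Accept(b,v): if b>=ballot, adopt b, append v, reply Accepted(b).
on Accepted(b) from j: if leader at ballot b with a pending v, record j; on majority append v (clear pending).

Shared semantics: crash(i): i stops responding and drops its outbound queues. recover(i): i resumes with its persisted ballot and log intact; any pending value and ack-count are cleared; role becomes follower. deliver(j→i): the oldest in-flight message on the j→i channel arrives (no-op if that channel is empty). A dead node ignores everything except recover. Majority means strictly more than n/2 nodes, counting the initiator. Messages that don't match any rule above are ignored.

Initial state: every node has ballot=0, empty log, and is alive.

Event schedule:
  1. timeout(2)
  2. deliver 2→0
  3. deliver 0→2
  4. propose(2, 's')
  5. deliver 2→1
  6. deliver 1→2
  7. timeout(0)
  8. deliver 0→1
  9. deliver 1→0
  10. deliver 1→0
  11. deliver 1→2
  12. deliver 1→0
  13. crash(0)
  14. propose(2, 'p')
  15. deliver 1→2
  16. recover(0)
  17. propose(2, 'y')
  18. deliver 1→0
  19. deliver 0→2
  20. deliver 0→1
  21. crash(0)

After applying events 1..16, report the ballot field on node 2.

1. timeout(2):  <2:cand b5 ->
2. deliver 2→0:  <0:foll b5 ->
3. deliver 0→2:  <2:lead b5 ->
4. propose(2,'s'):  nop
5. deliver 2→1:  <1:foll b5 ->
6. deliver 1→2:  nop
7. timeout(0):  <0:cand b6 ->
8. deliver 0→1:  <1:foll b6 ->
9. deliver 1→0:  <0:lead b6 ->
10. deliver 1→0:  nop
11. deliver 1→2:  nop
12. deliver 1→0:  nop
13. crash(0):  <0:✗lead b6 ->
14. propose(2,'p'):  nop
15. deliver 1→2:  nop
16. recover(0):  <0:foll b6 ->

5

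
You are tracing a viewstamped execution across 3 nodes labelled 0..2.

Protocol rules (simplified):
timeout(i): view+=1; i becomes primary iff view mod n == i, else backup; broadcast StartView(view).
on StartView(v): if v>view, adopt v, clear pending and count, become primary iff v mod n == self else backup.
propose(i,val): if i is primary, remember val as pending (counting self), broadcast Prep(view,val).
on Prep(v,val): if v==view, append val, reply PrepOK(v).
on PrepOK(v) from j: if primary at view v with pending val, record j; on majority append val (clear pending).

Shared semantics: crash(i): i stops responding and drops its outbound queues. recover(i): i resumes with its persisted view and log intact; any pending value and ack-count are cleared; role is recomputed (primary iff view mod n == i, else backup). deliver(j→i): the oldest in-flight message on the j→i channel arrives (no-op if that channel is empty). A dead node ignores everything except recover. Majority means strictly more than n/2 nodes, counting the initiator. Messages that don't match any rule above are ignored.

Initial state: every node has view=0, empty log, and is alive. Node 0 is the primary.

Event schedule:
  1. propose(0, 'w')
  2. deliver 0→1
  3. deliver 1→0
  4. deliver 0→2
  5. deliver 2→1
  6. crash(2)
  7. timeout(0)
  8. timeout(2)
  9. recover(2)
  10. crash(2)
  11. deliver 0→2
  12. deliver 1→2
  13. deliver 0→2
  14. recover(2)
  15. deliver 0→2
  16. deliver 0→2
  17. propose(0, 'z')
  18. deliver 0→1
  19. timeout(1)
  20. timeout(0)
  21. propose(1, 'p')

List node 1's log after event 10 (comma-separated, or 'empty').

w

1. propose(0,'w'):  nop
2. deliver 0→1:  <1:back v0 w>
3. deliver 1→0:  <0:prim v0 w>
4. deliver 0→2:  <2:back v0 w>
5. deliver 2→1:  nop
6. crash(2):  <2:✗back v0 w>
7. timeout(0):  <0:back v1 w>
8. timeout(2):  nop
9. recover(2):  <2:back v0 w>
10. crash(2):  <2:✗back v0 w>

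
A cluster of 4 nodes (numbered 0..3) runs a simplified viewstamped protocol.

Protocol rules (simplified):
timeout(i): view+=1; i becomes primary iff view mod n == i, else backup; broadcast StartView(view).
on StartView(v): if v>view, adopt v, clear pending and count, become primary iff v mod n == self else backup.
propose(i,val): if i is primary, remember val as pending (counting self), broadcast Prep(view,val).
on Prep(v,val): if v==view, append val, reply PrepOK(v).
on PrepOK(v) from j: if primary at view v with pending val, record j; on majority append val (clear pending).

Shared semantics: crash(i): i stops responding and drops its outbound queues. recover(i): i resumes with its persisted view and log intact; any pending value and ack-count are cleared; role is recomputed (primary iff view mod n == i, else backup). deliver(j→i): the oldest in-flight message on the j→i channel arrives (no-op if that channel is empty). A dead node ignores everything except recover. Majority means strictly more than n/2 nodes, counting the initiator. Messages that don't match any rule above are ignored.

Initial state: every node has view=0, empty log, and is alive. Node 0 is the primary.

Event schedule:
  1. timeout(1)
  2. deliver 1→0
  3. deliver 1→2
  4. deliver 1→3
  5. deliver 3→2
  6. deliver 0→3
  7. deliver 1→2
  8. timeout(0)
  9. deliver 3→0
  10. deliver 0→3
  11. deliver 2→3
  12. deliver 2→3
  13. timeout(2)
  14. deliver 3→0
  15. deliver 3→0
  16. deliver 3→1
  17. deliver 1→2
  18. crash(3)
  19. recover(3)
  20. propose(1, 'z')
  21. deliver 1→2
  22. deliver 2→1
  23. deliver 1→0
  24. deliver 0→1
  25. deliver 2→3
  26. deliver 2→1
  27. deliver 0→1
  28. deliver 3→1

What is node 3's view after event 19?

2

e1 timeout(1): 1[prim,v=1,-]
e2 deliver 1→0: 0[back,v=1,-]
e3 deliver 1→2: 2[back,v=1,-]
e4 deliver 1→3: 3[back,v=1,-]
e5 deliver 3→2: ·
e6 deliver 0→3: ·
e7 deliver 1→2: ·
e8 timeout(0): 0[back,v=2,-]
e9 deliver 3→0: ·
e10 deliver 0→3: 3[back,v=2,-]
e11 deliver 2→3: ·
e12 deliver 2→3: ·
e13 timeout(2): 2[prim,v=2,-]
e14 deliver 3→0: ·
e15 deliver 3→0: ·
e16 deliver 3→1: ·
e17 deliver 1→2: ·
e18 crash(3): 3[✗back,v=2,-]
e19 recover(3): 3[back,v=2,-]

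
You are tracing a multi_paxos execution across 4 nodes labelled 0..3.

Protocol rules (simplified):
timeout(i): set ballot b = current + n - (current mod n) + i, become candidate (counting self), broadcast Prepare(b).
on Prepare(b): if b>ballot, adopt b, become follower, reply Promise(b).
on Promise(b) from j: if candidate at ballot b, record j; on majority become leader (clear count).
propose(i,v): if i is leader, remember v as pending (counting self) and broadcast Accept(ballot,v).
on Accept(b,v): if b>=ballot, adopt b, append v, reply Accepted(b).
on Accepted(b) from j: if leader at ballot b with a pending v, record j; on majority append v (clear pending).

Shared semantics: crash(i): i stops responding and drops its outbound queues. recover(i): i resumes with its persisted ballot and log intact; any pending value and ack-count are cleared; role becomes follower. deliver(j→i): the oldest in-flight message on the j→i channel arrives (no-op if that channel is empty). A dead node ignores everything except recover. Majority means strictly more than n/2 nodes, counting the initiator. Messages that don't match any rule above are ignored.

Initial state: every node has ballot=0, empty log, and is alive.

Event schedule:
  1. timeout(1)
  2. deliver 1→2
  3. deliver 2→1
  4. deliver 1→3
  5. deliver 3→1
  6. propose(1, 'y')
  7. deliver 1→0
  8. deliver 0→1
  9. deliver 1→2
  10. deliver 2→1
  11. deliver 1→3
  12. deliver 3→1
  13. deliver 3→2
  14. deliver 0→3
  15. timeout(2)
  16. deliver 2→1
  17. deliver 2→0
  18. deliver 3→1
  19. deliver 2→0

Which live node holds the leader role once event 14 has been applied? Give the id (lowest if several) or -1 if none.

e1 timeout(1): 1[cand,b=5,-]
e2 deliver 1→2: 2[foll,b=5,-]
e3 deliver 2→1: ·
e4 deliver 1→3: 3[foll,b=5,-]
e5 deliver 3→1: 1[lead,b=5,-]
e6 propose(1,'y'): ·
e7 deliver 1→0: 0[foll,b=5,-]
e8 deliver 0→1: ·
e9 deliver 1→2: 2[foll,b=5,y]
e10 deliver 2→1: ·
e11 deliver 1→3: 3[foll,b=5,y]
e12 deliver 3→1: 1[lead,b=5,y]
e13 deliver 3→2: ·
e14 deliver 0→3: ·

1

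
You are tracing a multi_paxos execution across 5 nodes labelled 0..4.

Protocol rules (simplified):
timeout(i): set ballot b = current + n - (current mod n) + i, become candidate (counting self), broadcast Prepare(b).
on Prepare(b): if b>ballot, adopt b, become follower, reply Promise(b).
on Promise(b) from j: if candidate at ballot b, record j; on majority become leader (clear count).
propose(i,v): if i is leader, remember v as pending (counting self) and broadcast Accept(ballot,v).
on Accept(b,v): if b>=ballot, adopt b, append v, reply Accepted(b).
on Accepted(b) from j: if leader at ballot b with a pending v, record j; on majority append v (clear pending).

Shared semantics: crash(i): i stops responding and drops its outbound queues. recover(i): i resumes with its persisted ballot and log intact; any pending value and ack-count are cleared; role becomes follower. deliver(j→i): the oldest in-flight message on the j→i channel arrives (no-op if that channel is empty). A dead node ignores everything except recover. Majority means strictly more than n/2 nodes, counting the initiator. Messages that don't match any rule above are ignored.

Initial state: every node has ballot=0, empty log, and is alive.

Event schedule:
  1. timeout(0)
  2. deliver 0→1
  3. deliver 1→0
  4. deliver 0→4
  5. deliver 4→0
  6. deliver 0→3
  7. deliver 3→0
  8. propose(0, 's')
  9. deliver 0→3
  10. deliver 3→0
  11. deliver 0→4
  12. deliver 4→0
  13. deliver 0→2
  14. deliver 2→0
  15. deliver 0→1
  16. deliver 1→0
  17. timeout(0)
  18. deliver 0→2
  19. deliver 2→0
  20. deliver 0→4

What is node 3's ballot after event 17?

after 1 — timeout(0): n0:cand/b5/[-]
after 2 — deliver 0→1: n1:foll/b5/[-]
after 3 — deliver 1→0: ·
after 4 — deliver 0→4: n4:foll/b5/[-]
after 5 — deliver 4→0: n0:lead/b5/[-]
after 6 — deliver 0→3: n3:foll/b5/[-]
after 7 — deliver 3→0: ·
after 8 — propose(0,'s'): ·
after 9 — deliver 0→3: n3:foll/b5/[s]
after 10 — deliver 3→0: ·
after 11 — deliver 0→4: n4:foll/b5/[s]
after 12 — deliver 4→0: n0:lead/b5/[s]
after 13 — deliver 0→2: n2:foll/b5/[-]
after 14 — deliver 2→0: ·
after 15 — deliver 0→1: n1:foll/b5/[s]
after 16 — deliver 1→0: ·
after 17 — timeout(0): n0:cand/b10/[s]

5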